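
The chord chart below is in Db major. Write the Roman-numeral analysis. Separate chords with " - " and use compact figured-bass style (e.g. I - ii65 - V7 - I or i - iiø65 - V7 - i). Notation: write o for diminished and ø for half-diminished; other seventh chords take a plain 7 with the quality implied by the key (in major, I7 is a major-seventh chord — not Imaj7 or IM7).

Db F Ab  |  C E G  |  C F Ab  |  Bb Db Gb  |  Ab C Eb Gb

I - V/iii - iii64 - IV6 - V7

Db-F-Ab has root Db, degree 1 in Db major, so I.
C-E-G: a major triad on C, the applied dominant of iii → V/iii.
C-F-Ab has root F, degree 3 in Db major, so iii64.
Bb-Db-Gb: root Gb is the subdominant; major triad there is IV6.
Ab-C-Eb-Gb: root Ab is the dominant; dominant seventh chord there is V7.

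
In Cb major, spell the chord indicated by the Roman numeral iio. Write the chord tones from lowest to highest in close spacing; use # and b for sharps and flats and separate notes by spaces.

Scale degree 2 in Cb major is Db; here the chord built on it is altered to a diminished triad. iio is the diminished supertonic triad, borrowed from the parallel minor.
So the chord is Db-Fb-Abb, a diminished triad.

Db Fb Abb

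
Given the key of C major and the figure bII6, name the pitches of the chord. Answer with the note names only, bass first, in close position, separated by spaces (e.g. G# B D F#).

F Ab Db

bII6 is the Neapolitan sixth — a major triad on the lowered second degree, here in its customary first inversion. In C major that root is Db.
So the chord is Db-F-Ab, a major triad.
With the 6 figure the chord is in first inversion; from the bass F upward in close position it reads F-Ab-Db.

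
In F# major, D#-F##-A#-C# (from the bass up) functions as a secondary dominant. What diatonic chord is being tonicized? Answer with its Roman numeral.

ii

The chord is a dominant seventh chord on D#.
A dominant resolves down a perfect fifth: D# → G#. In F# major, G# is scale degree 2, i.e. ii.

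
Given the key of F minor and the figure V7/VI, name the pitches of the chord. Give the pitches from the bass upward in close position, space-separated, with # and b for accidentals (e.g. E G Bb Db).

Ab C Eb Gb

V7/VI is a secondary dominant — the dominant seventh of VI. VI in F minor is Db, so the applied chord's root is Ab, a perfect fifth above.
Building a dominant seventh chord on Ab gives Ab-C-Eb-Gb.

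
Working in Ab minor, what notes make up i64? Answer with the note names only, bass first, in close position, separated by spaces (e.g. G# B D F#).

In Ab minor, the tonic is Ab, and the diatonic chord built there is a minor triad.
That chord is spelled Ab-Cb-Eb.
With the 64 figure the chord is in second inversion; from the bass Eb upward in close position it reads Eb-Ab-Cb.

Eb Ab Cb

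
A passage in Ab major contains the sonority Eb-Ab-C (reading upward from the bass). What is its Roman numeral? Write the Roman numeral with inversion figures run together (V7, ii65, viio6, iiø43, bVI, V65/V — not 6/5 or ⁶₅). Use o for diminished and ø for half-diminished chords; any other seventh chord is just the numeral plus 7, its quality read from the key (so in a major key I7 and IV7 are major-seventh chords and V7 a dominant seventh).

The pitches Ab-C-Eb form a major triad rooted on Ab.
In Ab major, Ab is the tonic; the diatonic major triad there is I.
With Eb in the bass the chord is in second inversion, so the figured bass is 64.

I64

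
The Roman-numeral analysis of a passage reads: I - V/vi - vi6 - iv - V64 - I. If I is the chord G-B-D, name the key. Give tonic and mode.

I is given as G-B-D — a major triad with root G.
If G is scale degree 1 and the mode makes that degree carry a major triad, the tonic is G and the mode is major.

G major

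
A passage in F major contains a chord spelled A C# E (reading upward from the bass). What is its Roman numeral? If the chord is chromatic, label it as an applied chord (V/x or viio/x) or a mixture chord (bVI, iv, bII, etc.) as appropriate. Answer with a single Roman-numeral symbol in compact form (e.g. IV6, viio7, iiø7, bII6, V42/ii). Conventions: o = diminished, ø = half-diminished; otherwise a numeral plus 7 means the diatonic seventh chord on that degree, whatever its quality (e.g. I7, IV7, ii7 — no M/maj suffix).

Stacked in thirds the chord is A-C#-E: a major triad on A.
A is not a diatonic chord root with this quality in F major, but it lies a perfect fifth above D (vi), so the chord functions as an applied dominant of vi.

V/vi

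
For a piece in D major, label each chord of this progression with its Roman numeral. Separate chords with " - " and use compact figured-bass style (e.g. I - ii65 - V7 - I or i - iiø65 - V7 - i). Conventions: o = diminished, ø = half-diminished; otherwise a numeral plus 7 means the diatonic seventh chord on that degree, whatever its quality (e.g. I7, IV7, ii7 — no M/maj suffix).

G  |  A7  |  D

IV - V7 - I

G has root G, degree 4 in D major, so IV.
A7: root A is the dominant; dominant seventh chord there is V7.
D has root D, degree 1 in D major, so I.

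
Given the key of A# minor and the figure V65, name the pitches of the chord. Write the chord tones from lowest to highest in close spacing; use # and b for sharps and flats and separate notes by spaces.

G## B# D# E#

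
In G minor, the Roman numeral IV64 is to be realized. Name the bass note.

G

IV in G minor has root C; the chord is C-E-G.
The figure 64 means second inversion — the fifth is in the bass.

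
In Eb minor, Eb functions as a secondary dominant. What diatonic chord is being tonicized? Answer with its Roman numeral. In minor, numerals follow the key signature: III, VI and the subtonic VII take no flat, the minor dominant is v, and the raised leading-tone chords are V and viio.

iv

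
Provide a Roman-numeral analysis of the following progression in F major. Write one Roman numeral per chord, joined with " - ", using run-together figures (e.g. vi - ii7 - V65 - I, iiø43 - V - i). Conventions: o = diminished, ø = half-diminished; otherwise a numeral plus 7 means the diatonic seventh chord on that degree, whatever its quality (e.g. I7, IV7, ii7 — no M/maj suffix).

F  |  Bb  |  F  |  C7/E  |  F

F: root F is the tonic; major triad there is I.
Bb: root Bb is the subdominant; major triad there is IV.
F has root F, degree 1 in F major, so I.
C7/E has root C, degree 5 in F major, so V65.
F: major triad on F = scale degree 1 → I.

I - IV - I - V65 - I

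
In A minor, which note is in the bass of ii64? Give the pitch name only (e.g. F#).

ii in A minor has root B; the chord is B-D-F#.
The figure 64 means second inversion — the fifth is in the bass.

F#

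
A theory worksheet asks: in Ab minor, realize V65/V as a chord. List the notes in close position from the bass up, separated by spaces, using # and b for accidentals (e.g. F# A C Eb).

D F Ab Bb

V65/V is a secondary dominant — the dominant seventh of V. V in Ab minor is Eb, so the applied chord's root is Bb, a perfect fifth above.
Building a dominant seventh chord on Bb gives Bb-D-F-Ab.
The figured bass 65 indicates first inversion, placing the third (D) in the bass: D-F-Ab-Bb.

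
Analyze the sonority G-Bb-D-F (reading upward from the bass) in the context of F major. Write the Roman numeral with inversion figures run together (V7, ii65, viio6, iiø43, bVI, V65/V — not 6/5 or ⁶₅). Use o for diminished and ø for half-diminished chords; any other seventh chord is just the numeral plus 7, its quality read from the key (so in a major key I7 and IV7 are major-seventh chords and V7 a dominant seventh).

ii7

Stacked in thirds the chord is G-Bb-D-F: a minor seventh chord on G.
G is scale degree 2 in F major, and a minor seventh chord on that degree is written ii7.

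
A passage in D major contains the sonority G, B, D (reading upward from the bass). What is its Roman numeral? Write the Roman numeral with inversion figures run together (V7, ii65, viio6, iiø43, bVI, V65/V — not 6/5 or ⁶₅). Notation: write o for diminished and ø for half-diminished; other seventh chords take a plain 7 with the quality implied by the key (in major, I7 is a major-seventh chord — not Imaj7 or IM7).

IV

The pitches G-B-D form a major triad rooted on G.
G is scale degree 4 in D major, and a major triad on that degree is written IV.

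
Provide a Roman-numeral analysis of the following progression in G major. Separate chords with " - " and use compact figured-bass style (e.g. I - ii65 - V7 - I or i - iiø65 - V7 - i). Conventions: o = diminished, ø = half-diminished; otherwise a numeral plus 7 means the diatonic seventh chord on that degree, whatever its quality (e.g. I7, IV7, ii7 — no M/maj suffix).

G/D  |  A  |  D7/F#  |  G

G/D: root G is the tonic; major triad there is I64.
A is the secondary dominant of V (major triad on A): V/V.
D7/F#: dominant seventh chord on D = scale degree 5 → V65.
G: major triad on G = scale degree 1 → I.

I64 - V/V - V65 - I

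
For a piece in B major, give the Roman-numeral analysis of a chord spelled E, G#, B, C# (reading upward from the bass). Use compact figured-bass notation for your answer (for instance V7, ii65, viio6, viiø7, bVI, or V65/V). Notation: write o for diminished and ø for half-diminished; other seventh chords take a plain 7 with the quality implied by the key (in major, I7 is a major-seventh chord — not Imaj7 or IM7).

ii65

Stacked in thirds the chord is C#-E-G#-B: a minor seventh chord on C#.
In B major, C# is the supertonic; the diatonic minor seventh chord there is ii7.
With E in the bass the chord is in first inversion, so the figured bass is 65.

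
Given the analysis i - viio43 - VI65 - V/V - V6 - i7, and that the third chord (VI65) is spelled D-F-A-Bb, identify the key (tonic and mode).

D minor

VI65 is given as D-F-A-Bb — a major seventh chord with root Bb.
Counting down 5 scale steps from Bb places the tonic on D; a major seventh chord on degree 6 is diatonic only in minor.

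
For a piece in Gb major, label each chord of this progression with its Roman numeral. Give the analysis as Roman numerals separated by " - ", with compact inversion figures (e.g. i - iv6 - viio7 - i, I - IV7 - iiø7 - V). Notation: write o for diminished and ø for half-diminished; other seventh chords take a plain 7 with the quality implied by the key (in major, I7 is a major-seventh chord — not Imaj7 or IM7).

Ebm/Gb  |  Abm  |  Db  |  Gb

vi6 - ii - V - I

Ebm/Gb has root Eb, degree 6 in Gb major, so vi6.
Abm: root Ab is the supertonic; minor triad there is ii.
Db: major triad on Db = scale degree 5 → V.
Gb: root Gb is the tonic; major triad there is I.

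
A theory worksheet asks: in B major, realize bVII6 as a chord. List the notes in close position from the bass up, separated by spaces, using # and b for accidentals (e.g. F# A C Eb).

C# E A

bVII6 is a major triad on the lowered seventh degree (the subtonic), borrowed from the parallel minor. In B major that root is A.
So the chord is A-C#-E, a major triad.
With the 6 figure the chord is in first inversion; from the bass C# upward in close position it reads C#-E-A.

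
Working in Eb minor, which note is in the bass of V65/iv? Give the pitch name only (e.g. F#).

The applied chord V65/iv is rooted on Eb: Eb-G-Bb-Db.
The figure 65 means first inversion — the third is in the bass.

G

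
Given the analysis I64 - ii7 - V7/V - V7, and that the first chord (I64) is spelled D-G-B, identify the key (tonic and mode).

G major

I64 is given as D-G-B — a major triad with root G.
If G is scale degree 1 and the mode makes that degree carry a major triad, the tonic is G and the mode is major.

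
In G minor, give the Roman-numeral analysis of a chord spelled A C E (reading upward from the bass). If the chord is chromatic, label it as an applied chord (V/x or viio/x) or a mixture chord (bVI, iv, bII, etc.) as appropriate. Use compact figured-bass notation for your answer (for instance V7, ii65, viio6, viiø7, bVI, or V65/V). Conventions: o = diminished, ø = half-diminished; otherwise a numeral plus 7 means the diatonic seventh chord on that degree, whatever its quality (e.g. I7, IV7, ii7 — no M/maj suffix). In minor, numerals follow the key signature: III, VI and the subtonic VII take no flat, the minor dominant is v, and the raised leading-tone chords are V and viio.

The pitches A-C-E form a minor triad rooted on A.
A is the second degree of G minor. This is the minor supertonic, borrowed from the parallel major (the Dorian ii).

ii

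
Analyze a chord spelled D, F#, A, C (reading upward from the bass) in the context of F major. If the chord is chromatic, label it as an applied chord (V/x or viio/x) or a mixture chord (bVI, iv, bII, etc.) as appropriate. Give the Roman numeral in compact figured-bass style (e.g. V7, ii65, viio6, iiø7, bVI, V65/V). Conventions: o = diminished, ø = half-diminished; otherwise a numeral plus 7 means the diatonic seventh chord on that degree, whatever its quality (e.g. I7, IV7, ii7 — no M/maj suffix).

V7/ii

Stacked in thirds the chord is D-F#-A-C: a dominant seventh chord on D.
D is not a diatonic chord root with this quality in F major, but it lies a perfect fifth above G (ii), so the chord functions as an applied dominant of ii.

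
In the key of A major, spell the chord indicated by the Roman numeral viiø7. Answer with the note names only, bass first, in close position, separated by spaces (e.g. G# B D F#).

In A major, the leading tone is G#, and the diatonic chord built there is a half-diminished seventh chord.
Stacking thirds from G# gives G#-B-D-F#.

G# B D F#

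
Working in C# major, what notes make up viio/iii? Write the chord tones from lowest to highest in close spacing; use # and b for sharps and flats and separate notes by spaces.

D## F## A#

viio/iii is a secondary leading-tone chord. The target iii is E# in C# major; the applied chord is rooted a semitone below, on D##.
Building a diminished triad on D## gives D##-F##-A#.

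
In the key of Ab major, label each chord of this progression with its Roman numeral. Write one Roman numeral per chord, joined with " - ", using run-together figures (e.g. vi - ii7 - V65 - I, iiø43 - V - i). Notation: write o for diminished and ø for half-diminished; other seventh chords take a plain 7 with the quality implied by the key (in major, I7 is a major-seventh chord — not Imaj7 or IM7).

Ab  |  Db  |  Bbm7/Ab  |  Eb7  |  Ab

Ab has root Ab, degree 1 in Ab major, so I.
Db: major triad on Db = scale degree 4 → IV.
Bbm7/Ab: minor seventh chord on Bb = scale degree 2 → ii42.
Eb7: dominant seventh chord on Eb = scale degree 5 → V7.
Ab: root Ab is the tonic; major triad there is I.

I - IV - ii42 - V7 - I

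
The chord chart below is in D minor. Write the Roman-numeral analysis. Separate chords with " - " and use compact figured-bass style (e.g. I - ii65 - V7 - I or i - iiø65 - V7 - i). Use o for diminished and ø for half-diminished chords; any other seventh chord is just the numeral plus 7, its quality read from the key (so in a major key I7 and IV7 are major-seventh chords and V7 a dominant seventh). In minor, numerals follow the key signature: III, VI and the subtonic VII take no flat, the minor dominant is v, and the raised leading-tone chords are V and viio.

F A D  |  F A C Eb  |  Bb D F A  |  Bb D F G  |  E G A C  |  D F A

i6 - V7/VI - VI7 - iv65 - v43 - i

F-A-D: root D is the tonic; minor triad there is i6.
F-A-C-Eb: chromatic; F is V of VI, so V7/VI.
Bb-D-F-A has root Bb, degree 6 in D minor, so VI7.
Bb-D-F-G has root G, degree 4 in D minor, so iv65.
E-G-A-C: minor seventh chord on A = scale degree 5 → v43.
D-F-A has root D, degree 1 in D minor, so i.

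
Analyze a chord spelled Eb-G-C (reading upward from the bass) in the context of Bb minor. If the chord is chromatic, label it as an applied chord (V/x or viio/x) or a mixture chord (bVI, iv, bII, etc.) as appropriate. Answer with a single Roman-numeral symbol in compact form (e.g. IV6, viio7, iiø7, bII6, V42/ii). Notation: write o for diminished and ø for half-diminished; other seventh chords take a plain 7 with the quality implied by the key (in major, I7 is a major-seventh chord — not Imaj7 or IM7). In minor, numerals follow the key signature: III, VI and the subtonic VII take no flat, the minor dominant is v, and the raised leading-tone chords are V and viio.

ii6

The pitches C-Eb-G form a minor triad rooted on C.
C is the second degree of Bb minor. This is the minor supertonic, borrowed from the parallel major (the Dorian ii).
With Eb in the bass the chord is in first inversion, so the figured bass is 6.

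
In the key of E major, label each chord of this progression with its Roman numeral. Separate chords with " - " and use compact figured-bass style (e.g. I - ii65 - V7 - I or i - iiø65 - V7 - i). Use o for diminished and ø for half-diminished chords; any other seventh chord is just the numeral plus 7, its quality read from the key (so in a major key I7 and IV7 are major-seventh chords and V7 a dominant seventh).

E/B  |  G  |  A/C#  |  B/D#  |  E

E/B has root E, degree 1 in E major, so I64.
G: G with this quality isn't in the key; it's bIII, borrowed from the parallel minor.
A/C# has root A, degree 4 in E major, so IV6.
B/D# has root B, degree 5 in E major, so V6.
E has root E, degree 1 in E major, so I.

I64 - bIII - IV6 - V6 - I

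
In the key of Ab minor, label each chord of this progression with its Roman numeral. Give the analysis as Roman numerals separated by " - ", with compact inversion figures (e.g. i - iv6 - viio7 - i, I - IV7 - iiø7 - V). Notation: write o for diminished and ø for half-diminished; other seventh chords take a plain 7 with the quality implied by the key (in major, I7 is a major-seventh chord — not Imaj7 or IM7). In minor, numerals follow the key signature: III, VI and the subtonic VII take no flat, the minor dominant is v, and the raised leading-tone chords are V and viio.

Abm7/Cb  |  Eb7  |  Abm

i65 - V7 - i

Abm7/Cb: root Ab is the tonic; minor seventh chord there is i65.
Eb7 has root Eb, degree 5 in Ab minor, so V7.
Abm has root Ab, degree 1 in Ab minor, so i.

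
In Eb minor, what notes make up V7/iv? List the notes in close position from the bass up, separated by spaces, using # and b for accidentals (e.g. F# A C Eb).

Eb G Bb Db

V7/iv is a secondary dominant — the dominant seventh of iv. iv in Eb minor is Ab, so the applied chord's root is Eb, a perfect fifth above.
Building a dominant seventh chord on Eb gives Eb-G-Bb-Db.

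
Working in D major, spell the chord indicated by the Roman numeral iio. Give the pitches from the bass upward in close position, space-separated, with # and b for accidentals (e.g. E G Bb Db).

E G Bb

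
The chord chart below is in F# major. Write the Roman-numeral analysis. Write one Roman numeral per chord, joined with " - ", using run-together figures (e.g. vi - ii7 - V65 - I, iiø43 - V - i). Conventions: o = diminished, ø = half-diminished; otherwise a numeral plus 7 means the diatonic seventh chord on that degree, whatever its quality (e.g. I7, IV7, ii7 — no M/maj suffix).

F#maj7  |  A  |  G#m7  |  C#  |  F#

F#maj7 has root F#, degree 1 in F# major, so I7.
A is non-diatonic — bIII, a mixture chord from F# minor.
G#m7: root G# is the supertonic; minor seventh chord there is ii7.
C#: root C# is the dominant; major triad there is V.
F#: root F# is the tonic; major triad there is I.

I7 - bIII - ii7 - V - I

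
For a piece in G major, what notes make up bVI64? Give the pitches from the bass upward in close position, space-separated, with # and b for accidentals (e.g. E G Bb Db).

Bb Eb G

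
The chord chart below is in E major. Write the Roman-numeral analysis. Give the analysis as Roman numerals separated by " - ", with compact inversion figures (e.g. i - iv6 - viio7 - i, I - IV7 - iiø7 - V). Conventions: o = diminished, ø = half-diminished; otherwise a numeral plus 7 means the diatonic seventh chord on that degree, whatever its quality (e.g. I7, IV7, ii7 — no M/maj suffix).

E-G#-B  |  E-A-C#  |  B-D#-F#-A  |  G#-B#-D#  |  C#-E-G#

E-G#-B: major triad on E = scale degree 1 → I.
E-A-C#: major triad on A = scale degree 4 → IV64.
B-D#-F#-A has root B, degree 5 in E major, so V7.
G#-B#-D#: a major triad on G#, the applied dominant of vi → V/vi.
C#-E-G#: root C# is the submediant; minor triad there is vi.

I - IV64 - V7 - V/vi - vi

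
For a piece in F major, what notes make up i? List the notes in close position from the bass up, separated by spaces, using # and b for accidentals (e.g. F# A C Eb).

i is the minor tonic, borrowed from the parallel minor. In F major that root is F.
So the chord is F-Ab-C.

F Ab C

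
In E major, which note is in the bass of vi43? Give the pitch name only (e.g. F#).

G#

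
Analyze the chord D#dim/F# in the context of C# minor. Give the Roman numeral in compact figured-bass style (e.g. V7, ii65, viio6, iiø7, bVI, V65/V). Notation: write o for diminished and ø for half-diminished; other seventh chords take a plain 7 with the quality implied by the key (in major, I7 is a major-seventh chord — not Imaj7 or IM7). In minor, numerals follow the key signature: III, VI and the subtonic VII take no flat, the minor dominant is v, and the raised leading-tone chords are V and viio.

iio6

Stacked in thirds the chord is D#-F#-A: a diminished triad on D#.
In C# minor, D# is the supertonic; the diatonic diminished triad there is iio.
With F# in the bass the chord is in first inversion, so the figured bass is 6.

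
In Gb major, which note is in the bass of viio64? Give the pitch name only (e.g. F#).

Cb

viio in Gb major has root F; the chord is F-Ab-Cb.
The figure 64 means second inversion — the fifth is in the bass.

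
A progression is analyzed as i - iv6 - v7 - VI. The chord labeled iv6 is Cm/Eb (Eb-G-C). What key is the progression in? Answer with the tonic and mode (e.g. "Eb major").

The anchor chord is a minor triad on C, labeled iv6.
If C is scale degree 4 and the mode makes that degree carry a minor triad, the tonic is G and the mode is minor.

G minor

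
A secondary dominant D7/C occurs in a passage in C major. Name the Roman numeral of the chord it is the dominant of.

The chord is a dominant seventh chord on D.
A dominant resolves down a perfect fifth: D → G. In C major, G is scale degree 5, i.e. V.

V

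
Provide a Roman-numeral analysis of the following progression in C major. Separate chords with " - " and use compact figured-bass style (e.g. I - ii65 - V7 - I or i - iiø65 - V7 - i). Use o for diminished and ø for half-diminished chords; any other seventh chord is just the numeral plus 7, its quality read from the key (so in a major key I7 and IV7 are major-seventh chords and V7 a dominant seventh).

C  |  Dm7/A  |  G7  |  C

C has root C, degree 1 in C major, so I.
Dm7/A has root D, degree 2 in C major, so ii43.
G7: root G is the dominant; dominant seventh chord there is V7.
C: major triad on C = scale degree 1 → I.

I - ii43 - V7 - I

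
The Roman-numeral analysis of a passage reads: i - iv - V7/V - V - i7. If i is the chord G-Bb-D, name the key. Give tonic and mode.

G minor

The chord Gm is a minor triad rooted on G; its label is i.
If G is scale degree 1 and the mode makes that degree carry a minor triad, the tonic is G and the mode is minor.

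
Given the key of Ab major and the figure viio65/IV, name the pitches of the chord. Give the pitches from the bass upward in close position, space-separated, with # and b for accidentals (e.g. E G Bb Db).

Eb Gb Bbb C

The slash marks an applied leading-tone chord: viio of IV. In Ab major, IV is Db, so the leading tone to it is C, a half step below.
Building a fully diminished seventh chord on C gives C-Eb-Gb-Bbb.
The figured bass 65 indicates first inversion, placing the third (Eb) in the bass: Eb-Gb-Bbb-C.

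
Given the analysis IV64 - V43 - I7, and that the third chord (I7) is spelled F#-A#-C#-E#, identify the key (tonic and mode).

F# major

I7 is given as F#-A#-C#-E# — a major seventh chord with root F#.
If F# is scale degree 1 and the mode makes that degree carry a major seventh chord, the tonic is F# and the mode is major.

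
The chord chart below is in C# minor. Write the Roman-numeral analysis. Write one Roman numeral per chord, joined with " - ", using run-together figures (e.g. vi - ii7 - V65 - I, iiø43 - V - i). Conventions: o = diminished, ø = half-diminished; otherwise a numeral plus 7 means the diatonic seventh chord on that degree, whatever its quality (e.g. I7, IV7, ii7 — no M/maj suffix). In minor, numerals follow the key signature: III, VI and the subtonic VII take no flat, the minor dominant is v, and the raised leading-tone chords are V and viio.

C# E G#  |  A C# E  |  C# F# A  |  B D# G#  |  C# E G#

C#-E-G#: minor triad on C# = scale degree 1 → i.
A-C#-E has root A, degree 6 in C# minor, so VI.
C#-F#-A: minor triad on F# = scale degree 4 → iv64.
B-D#-G#: root G# is the dominant; minor triad there is v6.
C#-E-G#: root C# is the tonic; minor triad there is i.

i - VI - iv64 - v6 - i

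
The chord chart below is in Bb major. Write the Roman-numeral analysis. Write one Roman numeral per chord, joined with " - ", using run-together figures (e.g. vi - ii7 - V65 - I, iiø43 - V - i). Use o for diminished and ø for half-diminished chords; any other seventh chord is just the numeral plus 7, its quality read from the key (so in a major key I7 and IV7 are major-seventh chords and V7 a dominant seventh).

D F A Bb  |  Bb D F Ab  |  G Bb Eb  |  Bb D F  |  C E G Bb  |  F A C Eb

D-F-A-Bb has root Bb, degree 1 in Bb major, so I65.
Bb-D-F-Ab is the secondary dominant of IV (dominant seventh chord on Bb): V7/IV.
G-Bb-Eb: major triad on Eb = scale degree 4 → IV6.
Bb-D-F has root Bb, degree 1 in Bb major, so I.
C-E-G-Bb: a dominant seventh chord on C, the applied dominant of V → V7/V.
F-A-C-Eb: root F is the dominant; dominant seventh chord there is V7.

I65 - V7/IV - IV6 - I - V7/V - V7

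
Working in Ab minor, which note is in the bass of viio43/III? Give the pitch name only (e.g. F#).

The applied chord viio43/III is rooted on Bb: Bb-Db-Fb-Abb.
The figure 43 means second inversion — the fifth is in the bass.

Fb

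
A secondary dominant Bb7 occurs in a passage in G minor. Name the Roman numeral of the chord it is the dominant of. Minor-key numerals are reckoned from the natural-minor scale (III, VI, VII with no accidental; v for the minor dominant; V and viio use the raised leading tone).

VI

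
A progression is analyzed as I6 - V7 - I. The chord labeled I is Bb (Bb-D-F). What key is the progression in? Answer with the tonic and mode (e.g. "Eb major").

The chord Bb is a major triad rooted on Bb; its label is I.
If Bb is scale degree 1 and the mode makes that degree carry a major triad, the tonic is Bb and the mode is major.

Bb major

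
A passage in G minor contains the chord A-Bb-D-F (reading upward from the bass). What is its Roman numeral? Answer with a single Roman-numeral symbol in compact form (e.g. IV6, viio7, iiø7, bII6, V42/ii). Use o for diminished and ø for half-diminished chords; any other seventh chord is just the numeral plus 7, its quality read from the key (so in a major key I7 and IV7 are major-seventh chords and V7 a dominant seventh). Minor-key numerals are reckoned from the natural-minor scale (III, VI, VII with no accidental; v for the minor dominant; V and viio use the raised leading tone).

Stacked in thirds the chord is Bb-D-F-A: a major seventh chord on Bb.
In G minor, Bb is the mediant; the diatonic major seventh chord there is III7.
With A in the bass the chord is in third inversion, so the figured bass is 42.

III42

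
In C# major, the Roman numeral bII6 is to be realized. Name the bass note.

bII in C# major has root D; the chord is D-F#-A.
The figure 6 means first inversion — the third is in the bass.

F#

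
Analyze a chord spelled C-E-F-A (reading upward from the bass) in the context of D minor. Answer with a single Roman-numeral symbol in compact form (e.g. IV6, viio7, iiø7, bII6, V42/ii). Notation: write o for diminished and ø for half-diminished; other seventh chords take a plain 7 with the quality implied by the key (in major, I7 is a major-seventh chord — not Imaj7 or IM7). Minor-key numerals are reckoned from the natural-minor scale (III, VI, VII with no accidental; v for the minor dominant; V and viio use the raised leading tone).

III43

The pitches F-A-C-E form a major seventh chord rooted on F.
F is scale degree 3 in D minor, and a major seventh chord on that degree is written III7.
With C in the bass the chord is in second inversion, so the figured bass is 43.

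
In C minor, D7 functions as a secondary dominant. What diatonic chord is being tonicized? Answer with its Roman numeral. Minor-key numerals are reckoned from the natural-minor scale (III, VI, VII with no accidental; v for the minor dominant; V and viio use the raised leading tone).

The chord is a dominant seventh chord on D.
A dominant resolves down a perfect fifth: D → G. In C minor, G is scale degree 5, i.e. V.

V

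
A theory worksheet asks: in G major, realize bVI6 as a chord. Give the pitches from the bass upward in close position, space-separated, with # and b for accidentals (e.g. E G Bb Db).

bVI6 is a major triad on the lowered sixth degree, borrowed from the parallel minor. In G major that root is Eb.
So the chord is Eb-G-Bb.
The figured bass 6 indicates first inversion, placing the third (G) in the bass: G-Bb-Eb.

G Bb Eb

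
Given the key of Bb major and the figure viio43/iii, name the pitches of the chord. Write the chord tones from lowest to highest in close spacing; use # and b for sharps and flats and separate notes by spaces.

G Bb C# E

The slash marks an applied leading-tone chord: viio of iii. In Bb major, iii is D, so the leading tone to it is C#, a half step below.
Building a fully diminished seventh chord on C# gives C#-E-G-Bb.
The figured bass 43 indicates second inversion, placing the fifth (G) in the bass: G-Bb-C#-E.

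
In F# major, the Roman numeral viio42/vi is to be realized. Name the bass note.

B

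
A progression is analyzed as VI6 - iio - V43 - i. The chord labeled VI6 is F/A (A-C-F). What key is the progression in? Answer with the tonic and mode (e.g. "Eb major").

The chord F/A is a major triad rooted on F; its label is VI6.
VI6 on F implies F is the submediant; that puts the tonic at A, and the uppercase numeral fits minor mode.

A minor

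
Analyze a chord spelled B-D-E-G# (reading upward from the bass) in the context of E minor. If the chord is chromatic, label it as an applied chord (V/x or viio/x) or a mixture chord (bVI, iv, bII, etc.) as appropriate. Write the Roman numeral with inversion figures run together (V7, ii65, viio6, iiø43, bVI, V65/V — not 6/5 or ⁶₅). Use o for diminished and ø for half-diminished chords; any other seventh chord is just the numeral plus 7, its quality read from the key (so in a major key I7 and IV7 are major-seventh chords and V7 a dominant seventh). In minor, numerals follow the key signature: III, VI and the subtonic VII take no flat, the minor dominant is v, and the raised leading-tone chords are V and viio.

Stacked in thirds the chord is E-G#-B-D: a dominant seventh chord on E.
E is not a diatonic chord root with this quality in E minor, but it lies a perfect fifth above A (iv), so the chord functions as an applied dominant of iv.
With B in the bass the chord is in second inversion, so the figured bass is 43.

V43/iv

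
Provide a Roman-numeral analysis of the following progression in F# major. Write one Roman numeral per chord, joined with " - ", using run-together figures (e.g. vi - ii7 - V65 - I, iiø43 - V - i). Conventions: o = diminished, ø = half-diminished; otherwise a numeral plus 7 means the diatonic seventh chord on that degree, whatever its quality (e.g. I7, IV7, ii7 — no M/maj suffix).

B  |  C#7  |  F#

IV - V7 - I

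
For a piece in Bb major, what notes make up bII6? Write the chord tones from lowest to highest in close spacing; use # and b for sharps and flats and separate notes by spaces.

bII6 is the Neapolitan sixth — a major triad on the lowered second degree, here in its customary first inversion. In Bb major that root is Cb.
So the chord is Cb-Eb-Gb, a major triad.
The figured bass 6 indicates first inversion, placing the third (Eb) in the bass: Eb-Gb-Cb.

Eb Gb Cb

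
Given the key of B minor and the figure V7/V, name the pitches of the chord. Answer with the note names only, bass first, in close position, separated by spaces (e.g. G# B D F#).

C# E# G# B

V7/V is a secondary dominant — the dominant seventh of V. V in B minor is F#, so the applied chord's root is C#, a perfect fifth above.
Building a dominant seventh chord on C# gives C#-E#-G#-B.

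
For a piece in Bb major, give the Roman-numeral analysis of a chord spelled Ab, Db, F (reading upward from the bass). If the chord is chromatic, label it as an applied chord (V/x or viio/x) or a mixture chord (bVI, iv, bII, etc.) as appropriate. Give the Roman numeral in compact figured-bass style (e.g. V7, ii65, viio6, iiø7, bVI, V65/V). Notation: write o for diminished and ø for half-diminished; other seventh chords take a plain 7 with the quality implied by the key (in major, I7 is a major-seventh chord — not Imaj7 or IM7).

bIII64

Stacked in thirds the chord is Db-F-Ab: a major triad on Db.
Db is the lowered third degree of Bb major (diatonic 3 would be D). This is a major triad on the lowered third degree, borrowed from the parallel minor.
With Ab in the bass the chord is in second inversion, so the figured bass is 64.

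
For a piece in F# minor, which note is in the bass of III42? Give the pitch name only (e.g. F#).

G#

III in F# minor has root A; the chord is A-C#-E-G#.
The figure 42 means third inversion — the seventh is in the bass.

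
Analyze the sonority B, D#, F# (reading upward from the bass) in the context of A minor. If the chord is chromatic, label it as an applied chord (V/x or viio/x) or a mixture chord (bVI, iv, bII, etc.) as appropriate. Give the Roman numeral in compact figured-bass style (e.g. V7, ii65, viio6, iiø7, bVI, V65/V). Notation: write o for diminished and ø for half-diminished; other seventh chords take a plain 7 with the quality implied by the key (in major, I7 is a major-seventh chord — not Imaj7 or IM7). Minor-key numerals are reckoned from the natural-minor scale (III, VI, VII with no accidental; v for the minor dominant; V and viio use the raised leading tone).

V/V

The pitches B-D#-F# form a major triad rooted on B.
B is not a diatonic chord root with this quality in A minor, but it lies a perfect fifth above E (V), so the chord functions as an applied dominant of V.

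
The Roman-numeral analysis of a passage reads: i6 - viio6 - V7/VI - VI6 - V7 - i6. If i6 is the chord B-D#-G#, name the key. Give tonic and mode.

The chord G#m/B is a minor triad rooted on G#; its label is i6.
If G# is scale degree 1 and the mode makes that degree carry a minor triad, the tonic is G# and the mode is minor.

G# minor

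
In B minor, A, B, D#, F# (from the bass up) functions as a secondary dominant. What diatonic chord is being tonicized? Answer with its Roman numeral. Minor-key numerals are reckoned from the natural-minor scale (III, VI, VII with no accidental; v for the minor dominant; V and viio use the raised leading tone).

iv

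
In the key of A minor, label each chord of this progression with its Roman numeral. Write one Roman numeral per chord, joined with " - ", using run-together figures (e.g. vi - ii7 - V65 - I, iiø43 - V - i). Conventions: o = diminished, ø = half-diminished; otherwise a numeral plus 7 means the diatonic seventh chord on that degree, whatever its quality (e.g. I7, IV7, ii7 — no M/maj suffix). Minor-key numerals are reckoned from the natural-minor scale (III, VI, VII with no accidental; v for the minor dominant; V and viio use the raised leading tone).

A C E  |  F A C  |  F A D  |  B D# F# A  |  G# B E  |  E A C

i - VI - iv6 - V7/V - V6 - i64

A-C-E: root A is the tonic; minor triad there is i.
F-A-C: major triad on F = scale degree 6 → VI.
F-A-D: root D is the subdominant; minor triad there is iv6.
B-D#-F#-A: a dominant seventh chord on B, the applied dominant of V → V7/V.
G#-B-E has root E, degree 5 in A minor, so V6.
E-A-C: root A is the tonic; minor triad there is i64.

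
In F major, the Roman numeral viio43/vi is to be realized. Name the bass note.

The applied chord viio43/vi is rooted on C#: C#-E-G-Bb.
The figure 43 means second inversion — the fifth is in the bass.

G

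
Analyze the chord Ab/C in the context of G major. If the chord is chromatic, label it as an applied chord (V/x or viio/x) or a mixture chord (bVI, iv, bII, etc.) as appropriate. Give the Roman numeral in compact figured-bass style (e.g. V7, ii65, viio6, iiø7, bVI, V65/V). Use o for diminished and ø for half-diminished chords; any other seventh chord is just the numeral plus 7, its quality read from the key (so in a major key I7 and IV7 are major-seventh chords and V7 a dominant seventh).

bII6

The pitches Ab-C-Eb form a major triad rooted on Ab.
Ab is the lowered second degree of G major (diatonic 2 would be A). This is the Neapolitan sixth — a major triad on the lowered second degree, here in its customary first inversion.
With C in the bass the chord is in first inversion, so the figured bass is 6.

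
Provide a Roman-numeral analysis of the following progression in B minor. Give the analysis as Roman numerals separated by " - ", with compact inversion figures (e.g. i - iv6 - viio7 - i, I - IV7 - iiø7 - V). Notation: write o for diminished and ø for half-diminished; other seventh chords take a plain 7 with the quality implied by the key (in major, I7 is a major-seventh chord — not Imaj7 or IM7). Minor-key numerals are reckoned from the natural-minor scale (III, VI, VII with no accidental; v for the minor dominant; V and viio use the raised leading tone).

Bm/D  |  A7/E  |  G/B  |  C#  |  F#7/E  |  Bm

Bm/D has root B, degree 1 in B minor, so i6.
A7/E has root A, degree 7 in B minor, so VII43.
G/B has root G, degree 6 in B minor, so VI6.
C#: a major triad on C#, the applied dominant of V → V/V.
F#7/E: dominant seventh chord on F# = scale degree 5 → V42.
Bm has root B, degree 1 in B minor, so i.

i6 - VII43 - VI6 - V/V - V42 - i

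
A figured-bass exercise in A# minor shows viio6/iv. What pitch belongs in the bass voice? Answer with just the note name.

E#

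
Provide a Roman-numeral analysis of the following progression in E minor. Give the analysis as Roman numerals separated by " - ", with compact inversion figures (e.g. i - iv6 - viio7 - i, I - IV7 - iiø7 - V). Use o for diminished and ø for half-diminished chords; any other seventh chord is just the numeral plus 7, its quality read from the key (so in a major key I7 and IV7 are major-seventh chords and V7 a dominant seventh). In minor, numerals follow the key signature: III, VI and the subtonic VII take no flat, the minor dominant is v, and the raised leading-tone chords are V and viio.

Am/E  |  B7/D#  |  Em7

iv64 - V65 - i7

Am/E has root A, degree 4 in E minor, so iv64.
B7/D#: root B is the dominant; dominant seventh chord there is V65.
Em7: minor seventh chord on E = scale degree 1 → i7.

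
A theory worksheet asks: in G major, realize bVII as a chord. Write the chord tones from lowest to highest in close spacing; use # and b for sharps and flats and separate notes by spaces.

bVII is a major triad on the lowered seventh degree (the subtonic), borrowed from the parallel minor. In G major that root is F.
So the chord is F-A-C, a major triad.

F A C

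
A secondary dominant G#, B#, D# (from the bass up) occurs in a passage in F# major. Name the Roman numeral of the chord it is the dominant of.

V

The chord is a major triad on G#.
A dominant resolves down a perfect fifth: G# → C#. In F# major, C# is scale degree 5, i.e. V.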